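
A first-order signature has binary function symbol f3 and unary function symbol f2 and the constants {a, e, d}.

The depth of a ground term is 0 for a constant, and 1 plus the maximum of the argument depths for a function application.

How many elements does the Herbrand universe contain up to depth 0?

If N_k denotes the number of depth-≤k ground terms, the 3 constants give N_0 = 3, and each function symbol of arity r contributes N_{k-1}^r new terms at level k: N_k = 3 + N_{k-1}^2 + N_{k-1}.
N_0 = 3

3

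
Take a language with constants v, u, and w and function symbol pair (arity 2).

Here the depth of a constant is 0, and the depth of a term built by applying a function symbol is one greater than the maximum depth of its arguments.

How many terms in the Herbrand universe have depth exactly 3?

21465

Let N_k count ground terms of depth at most k. Each non-constant term of depth ≤ k is some function symbol applied to depth-≤(k−1) arguments, giving N_k = 3 + N_{k-1}^2.
N_0 = 3
N_1 = 3 + 3^2 = 12
N_2 = 3 + 12^2 = 147
N_3 = 3 + 147^2 = 21612
Terms of depth exactly 3: N_3 − N_2 = 21612 − 147 = 21465.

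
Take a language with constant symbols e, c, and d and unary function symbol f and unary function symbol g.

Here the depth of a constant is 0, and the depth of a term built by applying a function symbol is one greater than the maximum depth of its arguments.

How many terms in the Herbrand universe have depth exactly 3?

24

Let N_k = |{terms of depth ≤ k}|. Then N_0 = 3 and N_k = 3 + N_{k-1} + N_{k-1} for k ≥ 1 (one summand per function symbol, arity giving the exponent).
N_0 = 3
N_1 = 3 + 3 + 3 = 9
N_2 = 3 + 9 + 9 = 21
N_3 = 3 + 21 + 21 = 45
Terms of depth exactly 3: N_3 − N_2 = 45 − 21 = 24.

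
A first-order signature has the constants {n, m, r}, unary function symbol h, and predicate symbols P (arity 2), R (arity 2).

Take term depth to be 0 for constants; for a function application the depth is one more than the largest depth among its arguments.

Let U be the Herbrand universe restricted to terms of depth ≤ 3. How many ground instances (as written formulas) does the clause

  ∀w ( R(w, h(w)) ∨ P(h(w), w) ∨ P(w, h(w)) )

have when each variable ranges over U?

12

Ground terms of depth ≤ 3:
  Let N_k = |{terms of depth ≤ k}|. Then N_0 = 3 and N_k = 3 + N_{k-1} for k ≥ 1 (one summand per function symbol, arity giving the exponent).
  N_0 = 3
  N_1 = 3 + 3 = 6
  N_2 = 3 + 6 = 9
  N_3 = 3 + 9 = 12
So there are 12 ground terms available for substitution.
There is 1 variable to instantiate (w),  occurring in at least one literal, so different choices give different ground instances.
Number of ground instances = 12.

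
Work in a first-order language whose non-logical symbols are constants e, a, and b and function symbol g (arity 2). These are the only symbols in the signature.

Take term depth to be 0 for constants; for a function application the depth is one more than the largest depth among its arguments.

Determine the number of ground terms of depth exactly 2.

135

Let N_k count ground terms of depth at most k. Each non-constant term of depth ≤ k is some function symbol applied to depth-≤(k−1) arguments, giving N_k = 3 + N_{k-1}^2.
N_0 = 3
N_1 = 3 + 3^2 = 12
N_2 = 3 + 12^2 = 147
Terms of depth exactly 2: N_2 − N_1 = 147 − 12 = 135.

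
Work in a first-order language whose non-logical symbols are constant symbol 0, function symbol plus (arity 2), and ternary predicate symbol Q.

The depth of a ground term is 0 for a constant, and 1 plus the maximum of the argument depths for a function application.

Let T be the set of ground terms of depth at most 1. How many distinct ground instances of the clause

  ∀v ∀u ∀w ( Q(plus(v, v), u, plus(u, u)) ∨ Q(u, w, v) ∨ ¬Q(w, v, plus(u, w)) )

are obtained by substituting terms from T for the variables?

8

Ground terms of depth ≤ 1:
  Let N_k count ground terms of depth at most k. Each non-constant term of depth ≤ k is some function symbol applied to depth-≤(k−1) arguments, giving N_k = 1 + N_{k-1}^2.
  N_0 = 1
  N_1 = 1 + 1^2 = 2
  Explicitly: 0, plus(0, 0).
So there are 2 ground terms available for substitution.
The clause has 3 distinct variables (v, u, w), each appearing in the body. In the free term algebra distinct substitutions yield syntactically distinct ground instances.
Number of ground instances = 2^3 = 8.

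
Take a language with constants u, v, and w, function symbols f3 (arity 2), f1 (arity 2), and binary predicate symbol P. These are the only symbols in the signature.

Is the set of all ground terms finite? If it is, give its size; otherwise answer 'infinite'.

infinite

The signature has at least one function symbol (f3, arity 2) and at least one constant (u).
Iterating f3 gives infinitely many distinct ground terms: u, f3(u, u), f3(f3(u, u), f3(u, u)), ...
So the Herbrand universe is infinite.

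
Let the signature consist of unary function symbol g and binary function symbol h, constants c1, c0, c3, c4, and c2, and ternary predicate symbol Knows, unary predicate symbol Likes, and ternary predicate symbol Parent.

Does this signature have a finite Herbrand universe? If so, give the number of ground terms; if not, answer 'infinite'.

The signature has at least one function symbol (g, arity 1) and at least one constant (c1).
Iterating g gives infinitely many distinct ground terms: c1, g(c1), g(g(c1)), ...
So the Herbrand universe is infinite.

infinite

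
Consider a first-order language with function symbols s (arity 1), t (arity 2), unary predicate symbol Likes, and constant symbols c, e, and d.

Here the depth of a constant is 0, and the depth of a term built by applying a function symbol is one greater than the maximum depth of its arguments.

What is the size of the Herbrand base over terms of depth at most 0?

First count ground terms of depth ≤ 0.
Let N_k = |{terms of depth ≤ k}|. Then N_0 = 3 and N_k = 3 + N_{k-1} + N_{k-1}^2 for k ≥ 1 (one summand per function symbol, arity giving the exponent).
N_0 = 3
So |H| = 3.
Ground atoms are formed by filling each argument slot of a predicate with a term from H, so an r-ary predicate gives |H|^r atoms:
  Likes: 3
Total ground atoms: 3.

3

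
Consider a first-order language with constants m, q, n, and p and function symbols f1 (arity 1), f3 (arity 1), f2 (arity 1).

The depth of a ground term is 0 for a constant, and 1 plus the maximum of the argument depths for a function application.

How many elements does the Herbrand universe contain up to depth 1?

Count level by level. With function symbols f1/1, f3/1, f2/1, the terms of depth ≤ k are the 4 constants together with each function applied to depth-≤(k−1) tuples, so N_k = 4 + N_{k-1} + N_{k-1} + N_{k-1}.
N_0 = 4
N_1 = 4 + 4 + 4 + 4 = 16

16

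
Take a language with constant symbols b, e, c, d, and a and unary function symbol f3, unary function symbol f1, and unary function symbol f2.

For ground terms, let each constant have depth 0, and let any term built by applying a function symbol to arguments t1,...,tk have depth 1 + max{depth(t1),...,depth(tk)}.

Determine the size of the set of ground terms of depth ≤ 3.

Count level by level. With function symbols f3/1, f1/1, f2/1, the terms of depth ≤ k are the 5 constants together with each function applied to depth-≤(k−1) tuples, so N_k = 5 + N_{k-1} + N_{k-1} + N_{k-1}.
N_0 = 5
N_1 = 5 + 5 + 5 + 5 = 20
N_2 = 5 + 20 + 20 + 20 = 65
N_3 = 5 + 65 + 65 + 65 = 200

200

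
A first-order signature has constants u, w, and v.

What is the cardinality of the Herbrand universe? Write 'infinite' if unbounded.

There are no function symbols, so every ground term is one of the 3 constants.
The Herbrand universe is {u, w, v}, which is finite with 3 elements.

3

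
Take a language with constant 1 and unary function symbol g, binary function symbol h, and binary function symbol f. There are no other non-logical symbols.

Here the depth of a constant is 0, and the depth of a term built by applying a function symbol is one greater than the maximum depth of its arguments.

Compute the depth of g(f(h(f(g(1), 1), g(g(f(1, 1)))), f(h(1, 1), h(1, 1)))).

6

depth(g(1)) = 1 + depth(1) = 1 + 0 = 1
depth(f(g(1), 1)) = 1 + max(1, 0) = 2
depth(f(1, 1)) = 1 + max(0, 0) = 1
depth(g(f(1, 1))) = 1 + depth(f(1, 1)) = 1 + 1 = 2
depth(g(g(f(1, 1)))) = 1 + depth(g(f(1, 1))) = 1 + 2 = 3
depth(h(f(g(1), 1), g(g(f(1, 1))))) = 1 + max(2, 3) = 4
depth(h(1, 1)) = 1 + max(0, 0) = 1
depth(f(h(1, 1), h(1, 1))) = 1 + max(1, 1) = 2
depth(f(h(f(g(1), 1), g(g(f(1, 1)))), f(h(1, 1), h(1, 1)))) = 1 + max(4, 2) = 5
depth(g(f(h(f(g(1), 1), g(g(f(1, 1)))), f(h(1, 1), h(1, 1))))) = 1 + depth(f(h(f(g(1), 1), g(g(f(1, 1)))), f(h(1, 1), h(1, 1)))) = 1 + 5 = 6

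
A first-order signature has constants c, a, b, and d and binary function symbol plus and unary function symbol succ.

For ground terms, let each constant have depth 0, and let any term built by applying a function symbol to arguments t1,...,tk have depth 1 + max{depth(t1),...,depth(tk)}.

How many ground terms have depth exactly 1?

Count level by level. With function symbols plus/2, succ/1, the terms of depth ≤ k are the 4 constants together with each function applied to depth-≤(k−1) tuples, so N_k = 4 + N_{k-1}^2 + N_{k-1}.
N_0 = 4
N_1 = 4 + 4^2 + 4 = 24
Terms of depth exactly 1: N_1 − N_0 = 24 − 4 = 20.

20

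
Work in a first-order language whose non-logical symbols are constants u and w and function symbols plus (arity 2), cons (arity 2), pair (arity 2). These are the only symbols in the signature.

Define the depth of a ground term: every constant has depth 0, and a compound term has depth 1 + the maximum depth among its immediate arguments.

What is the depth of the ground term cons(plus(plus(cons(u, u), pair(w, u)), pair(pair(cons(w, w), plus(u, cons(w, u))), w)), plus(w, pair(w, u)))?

6

depth(cons(u, u)) = 1 + max(0, 0) = 1
depth(pair(w, u)) = 1 + max(0, 0) = 1
depth(plus(cons(u, u), pair(w, u))) = 1 + max(1, 1) = 2
depth(cons(w, w)) = 1 + max(0, 0) = 1
depth(cons(w, u)) = 1 + max(0, 0) = 1
depth(plus(u, cons(w, u))) = 1 + max(0, 1) = 2
depth(pair(cons(w, w), plus(u, cons(w, u)))) = 1 + max(1, 2) = 3
depth(pair(pair(cons(w, w), plus(u, cons(w, u))), w)) = 1 + max(3, 0) = 4
depth(plus(plus(cons(u, u), pair(w, u)), pair(pair(cons(w, w), plus(u, cons(w, u))), w))) = 1 + max(2, 4) = 5
depth(plus(w, pair(w, u))) = 1 + max(0, 1) = 2
depth(cons(plus(plus(cons(u, u), pair(w, u)), pair(pair(cons(w, w), plus(u, cons(w, u))), w)), plus(w, pair(w, u)))) = 1 + max(5, 2) = 6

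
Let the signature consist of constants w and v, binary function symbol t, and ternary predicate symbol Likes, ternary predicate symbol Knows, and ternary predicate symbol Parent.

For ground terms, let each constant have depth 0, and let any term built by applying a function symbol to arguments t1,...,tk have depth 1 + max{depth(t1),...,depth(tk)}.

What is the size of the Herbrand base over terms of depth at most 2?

164616

First count ground terms of depth ≤ 2.
Let N_k = |{terms of depth ≤ k}|. Then N_0 = 2 and N_k = 2 + N_{k-1}^2 for k ≥ 1 (one summand per function symbol, arity giving the exponent).
N_0 = 2
N_1 = 2 + 2^2 = 6
N_2 = 2 + 6^2 = 38
So |H| = 38.
Each predicate of arity r yields |H|^r ground atoms (one per choice of an r-tuple from H):
  Likes: 38^3 = 54872;  Knows: 38^3 = 54872;  Parent: 38^3 = 54872
Total ground atoms: 54872 + 54872 + 54872 = 164616.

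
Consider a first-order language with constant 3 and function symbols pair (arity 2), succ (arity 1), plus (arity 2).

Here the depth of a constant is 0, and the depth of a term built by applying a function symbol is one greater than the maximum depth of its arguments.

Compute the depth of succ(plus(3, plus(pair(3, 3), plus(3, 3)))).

4

depth(pair(3, 3)) = 1 + max(0, 0) = 1
depth(plus(3, 3)) = 1 + max(0, 0) = 1
depth(plus(pair(3, 3), plus(3, 3))) = 1 + max(1, 1) = 2
depth(plus(3, plus(pair(3, 3), plus(3, 3)))) = 1 + max(0, 2) = 3
depth(succ(plus(3, plus(pair(3, 3), plus(3, 3))))) = 1 + depth(plus(3, plus(pair(3, 3), plus(3, 3)))) = 1 + 3 = 4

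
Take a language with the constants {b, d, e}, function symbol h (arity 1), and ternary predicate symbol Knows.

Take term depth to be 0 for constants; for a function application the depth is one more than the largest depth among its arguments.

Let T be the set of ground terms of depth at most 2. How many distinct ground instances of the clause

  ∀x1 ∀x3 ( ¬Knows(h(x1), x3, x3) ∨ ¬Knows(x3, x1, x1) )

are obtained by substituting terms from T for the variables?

81

Ground terms of depth ≤ 2:
  Let N_k count ground terms of depth at most k. Each non-constant term of depth ≤ k is some function symbol applied to depth-≤(k−1) arguments, giving N_k = 3 + N_{k-1}.
  N_0 = 3
  N_1 = 3 + 3 = 6
  N_2 = 3 + 6 = 9
  Explicitly: b, d, e, h(b), h(d), h(e), h(h(b)), h(h(d)), h(h(e)).
So there are 9 ground terms available for substitution.
The body mentions every one of the 2 quantified variables; since ground terms form a free algebra, no two substitutions collapse to the same formula.
Number of ground instances = 9^2 = 81.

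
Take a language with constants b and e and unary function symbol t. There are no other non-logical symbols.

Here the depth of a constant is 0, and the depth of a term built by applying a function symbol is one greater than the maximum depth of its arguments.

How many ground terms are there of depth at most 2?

6

Count level by level. With function symbols t/1, the terms of depth ≤ k are the 2 constants together with each function applied to depth-≤(k−1) tuples, so N_k = 2 + N_{k-1}.
N_0 = 2
N_1 = 2 + 2 = 4
N_2 = 2 + 4 = 6
Explicitly: b, e, t(b), t(e), t(t(b)), t(t(e)).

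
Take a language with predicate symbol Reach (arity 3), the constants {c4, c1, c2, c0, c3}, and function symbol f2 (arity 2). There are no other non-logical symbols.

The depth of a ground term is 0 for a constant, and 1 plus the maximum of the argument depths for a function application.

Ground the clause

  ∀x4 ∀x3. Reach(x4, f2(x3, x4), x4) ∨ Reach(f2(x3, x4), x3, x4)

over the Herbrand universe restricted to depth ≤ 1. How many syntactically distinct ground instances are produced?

900

Ground terms of depth ≤ 1:
  Let N_k = |{terms of depth ≤ k}|. Then N_0 = 5 and N_k = 5 + N_{k-1}^2 for k ≥ 1 (one summand per function symbol, arity giving the exponent).
  N_0 = 5
  N_1 = 5 + 5^2 = 30
So there are 30 ground terms available for substitution.
Each of x4, x3 ranges independently over the available ground terms, and distinct assignments produce distinct instances.
Number of ground instances = 30^2 = 900.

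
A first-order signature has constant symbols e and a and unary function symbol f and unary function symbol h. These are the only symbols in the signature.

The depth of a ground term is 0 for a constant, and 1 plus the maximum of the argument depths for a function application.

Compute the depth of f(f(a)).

2

depth(f(a)) = 1 + depth(a) = 1 + 0 = 1
depth(f(f(a))) = 1 + depth(f(a)) = 1 + 1 = 2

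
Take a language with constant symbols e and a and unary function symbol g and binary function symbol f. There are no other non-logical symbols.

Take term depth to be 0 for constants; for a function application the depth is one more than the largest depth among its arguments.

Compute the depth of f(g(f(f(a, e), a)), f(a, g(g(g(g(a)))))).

6

depth(f(a, e)) = 1 + max(0, 0) = 1
depth(f(f(a, e), a)) = 1 + max(1, 0) = 2
depth(g(f(f(a, e), a))) = 1 + depth(f(f(a, e), a)) = 1 + 2 = 3
depth(g(a)) = 1 + depth(a) = 1 + 0 = 1
depth(g(g(a))) = 1 + depth(g(a)) = 1 + 1 = 2
depth(g(g(g(a)))) = 1 + depth(g(g(a))) = 1 + 2 = 3
depth(g(g(g(g(a))))) = 1 + depth(g(g(g(a)))) = 1 + 3 = 4
depth(f(a, g(g(g(g(a)))))) = 1 + max(0, 4) = 5
depth(f(g(f(f(a, e), a)), f(a, g(g(g(g(a))))))) = 1 + max(3, 5) = 6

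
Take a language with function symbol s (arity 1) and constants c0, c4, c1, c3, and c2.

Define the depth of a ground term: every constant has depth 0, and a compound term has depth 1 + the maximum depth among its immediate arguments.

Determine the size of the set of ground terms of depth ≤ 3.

20

Let N_k count ground terms of depth at most k. Each non-constant term of depth ≤ k is some function symbol applied to depth-≤(k−1) arguments, giving N_k = 5 + N_{k-1}.
N_0 = 5
N_1 = 5 + 5 = 10
N_2 = 5 + 10 = 15
N_3 = 5 + 15 = 20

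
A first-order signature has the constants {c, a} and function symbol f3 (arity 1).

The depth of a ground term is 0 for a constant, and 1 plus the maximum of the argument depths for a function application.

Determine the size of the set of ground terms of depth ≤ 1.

Let N_k count ground terms of depth at most k. Each non-constant term of depth ≤ k is some function symbol applied to depth-≤(k−1) arguments, giving N_k = 2 + N_{k-1}.
N_0 = 2
N_1 = 2 + 2 = 4
Explicitly: c, a, f3(c), f3(a).

4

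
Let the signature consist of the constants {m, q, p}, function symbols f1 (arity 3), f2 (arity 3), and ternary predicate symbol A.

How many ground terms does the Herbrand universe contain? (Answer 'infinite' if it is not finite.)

The signature has at least one function symbol (f1, arity 3) and at least one constant (m).
Iterating f1 gives infinitely many distinct ground terms: m, f1(m, m, m), f1(f1(m, m, m), f1(m, m, m), f1(m, m, m)), ...
So the Herbrand universe is infinite.

infinite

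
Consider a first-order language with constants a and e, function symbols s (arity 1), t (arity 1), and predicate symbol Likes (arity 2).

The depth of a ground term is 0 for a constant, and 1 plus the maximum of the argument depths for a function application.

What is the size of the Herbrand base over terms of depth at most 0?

First count ground terms of depth ≤ 0.
Let N_k count ground terms of depth at most k. Each non-constant term of depth ≤ k is some function symbol applied to depth-≤(k−1) arguments, giving N_k = 2 + N_{k-1} + N_{k-1}.
N_0 = 2
So |H| = 2.
Each predicate of arity r yields |H|^r ground atoms (one per choice of an r-tuple from H):
  Likes: 2^2 = 4
Total ground atoms: 4.

4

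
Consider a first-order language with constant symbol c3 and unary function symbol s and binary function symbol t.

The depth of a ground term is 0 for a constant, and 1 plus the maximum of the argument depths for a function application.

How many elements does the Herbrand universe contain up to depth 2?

If N_k denotes the number of depth-≤k ground terms, the 1 constant gives N_0 = 1, and each function symbol of arity r contributes N_{k-1}^r new terms at level k: N_k = 1 + N_{k-1} + N_{k-1}^2.
N_0 = 1
N_1 = 1 + 1 + 1^2 = 3
N_2 = 1 + 3 + 3^2 = 13

13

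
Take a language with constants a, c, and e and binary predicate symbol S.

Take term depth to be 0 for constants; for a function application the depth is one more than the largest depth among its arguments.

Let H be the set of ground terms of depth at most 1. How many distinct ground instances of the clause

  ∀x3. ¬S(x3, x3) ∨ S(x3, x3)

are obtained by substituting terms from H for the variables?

3

Ground terms of depth ≤ 1:
  With no function symbols every ground term is a constant, so there are exactly 3 ground terms at every depth bound.
  N_0 = 3
  N_1 = 3
So there are 3 ground terms available for substitution.
The variable x3 ranges independently over the available ground terms, and distinct assignments produce distinct instances.
Number of ground instances = 3.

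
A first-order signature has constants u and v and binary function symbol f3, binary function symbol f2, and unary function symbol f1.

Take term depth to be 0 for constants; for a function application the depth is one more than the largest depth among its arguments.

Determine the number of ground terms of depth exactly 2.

290

Write N_k for the number of ground terms of depth ≤ k. A term of depth ≤ k is either a constant or a function symbol applied to arguments of depth ≤ k−1, so N_k = 2 + N_{k-1}^2 + N_{k-1}^2 + N_{k-1}.
N_0 = 2
N_1 = 2 + 2^2 + 2^2 + 2 = 12
N_2 = 2 + 12^2 + 12^2 + 12 = 302
Terms of depth exactly 2: N_2 − N_1 = 302 − 12 = 290.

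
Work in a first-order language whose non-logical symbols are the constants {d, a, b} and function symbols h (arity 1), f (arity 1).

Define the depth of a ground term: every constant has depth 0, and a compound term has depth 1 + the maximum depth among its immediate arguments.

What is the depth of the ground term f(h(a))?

2

depth(h(a)) = 1 + depth(a) = 1 + 0 = 1
depth(f(h(a))) = 1 + depth(h(a)) = 1 + 1 = 2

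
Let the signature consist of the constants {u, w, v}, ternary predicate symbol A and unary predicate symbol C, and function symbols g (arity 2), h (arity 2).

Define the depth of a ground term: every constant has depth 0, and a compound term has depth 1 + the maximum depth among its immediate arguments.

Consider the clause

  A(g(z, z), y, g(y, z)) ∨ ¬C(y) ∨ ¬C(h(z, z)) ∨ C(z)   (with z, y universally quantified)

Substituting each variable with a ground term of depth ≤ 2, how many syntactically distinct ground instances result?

Ground terms of depth ≤ 2:
  Count level by level. With function symbols g/2, h/2, the terms of depth ≤ k are the 3 constants together with each function applied to depth-≤(k−1) tuples, so N_k = 3 + N_{k-1}^2 + N_{k-1}^2.
  N_0 = 3
  N_1 = 3 + 3^2 + 3^2 = 21
  N_2 = 3 + 21^2 + 21^2 = 885
So there are 885 ground terms available for substitution.
The clause has 2 distinct variables (z, y), each appearing in the body. In the free term algebra distinct substitutions yield syntactically distinct ground instances.
Number of ground instances = 885^2 = 783225.

783225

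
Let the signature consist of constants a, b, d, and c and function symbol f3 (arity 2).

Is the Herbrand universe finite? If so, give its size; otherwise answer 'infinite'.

The signature has at least one function symbol (f3, arity 2) and at least one constant (a).
Iterating f3 gives infinitely many distinct ground terms: a, f3(a, a), f3(f3(a, a), f3(a, a)), ...
So the Herbrand universe is infinite.

infinite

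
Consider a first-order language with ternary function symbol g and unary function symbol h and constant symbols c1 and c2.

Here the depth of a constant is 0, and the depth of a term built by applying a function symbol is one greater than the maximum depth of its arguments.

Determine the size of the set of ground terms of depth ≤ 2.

1742

Write N_k for the number of ground terms of depth ≤ k. A term of depth ≤ k is either a constant or a function symbol applied to arguments of depth ≤ k−1, so N_k = 2 + N_{k-1}^3 + N_{k-1}.
N_0 = 2
N_1 = 2 + 2^3 + 2 = 12
N_2 = 2 + 12^3 + 12 = 1742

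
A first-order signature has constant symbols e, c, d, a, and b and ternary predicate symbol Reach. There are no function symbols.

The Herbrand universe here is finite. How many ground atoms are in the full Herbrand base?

With no function symbols, the Herbrand universe is just the 5 constants.
Ground atoms per predicate: Reach: 5^3 = 125.
Herbrand base size = 125 = 125.

125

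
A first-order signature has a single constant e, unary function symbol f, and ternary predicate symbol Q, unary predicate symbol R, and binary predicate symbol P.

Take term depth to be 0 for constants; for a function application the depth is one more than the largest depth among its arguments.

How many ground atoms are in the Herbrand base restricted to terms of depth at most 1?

14

First count ground terms of depth ≤ 1.
Let N_k count ground terms of depth at most k. Each non-constant term of depth ≤ k is some function symbol applied to depth-≤(k−1) arguments, giving N_k = 1 + N_{k-1}.
N_0 = 1
N_1 = 1 + 1 = 2
Explicitly: e, f(e).
So |H| = 2.
Each predicate of arity r yields |H|^r ground atoms (one per choice of an r-tuple from H):
  Q: 2^3 = 8;  R: 2;  P: 2^2 = 4
Total ground atoms: 8 + 2 + 4 = 14.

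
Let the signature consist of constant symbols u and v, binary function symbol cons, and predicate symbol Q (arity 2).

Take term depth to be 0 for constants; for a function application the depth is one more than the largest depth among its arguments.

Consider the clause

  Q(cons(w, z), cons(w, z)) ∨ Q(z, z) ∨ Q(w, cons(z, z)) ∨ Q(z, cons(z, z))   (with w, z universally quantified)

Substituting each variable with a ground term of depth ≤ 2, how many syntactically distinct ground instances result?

1444

Ground terms of depth ≤ 2:
  If N_k denotes the number of depth-≤k ground terms, the 2 constants give N_0 = 2, and each function symbol of arity r contributes N_{k-1}^r new terms at level k: N_k = 2 + N_{k-1}^2.
  N_0 = 2
  N_1 = 2 + 2^2 = 6
  N_2 = 2 + 6^2 = 38
So there are 38 ground terms available for substitution.
There are 2 variables to instantiate (w, z), each occurring in at least one literal, so different choices give different ground instances.
Number of ground instances = 38^2 = 1444.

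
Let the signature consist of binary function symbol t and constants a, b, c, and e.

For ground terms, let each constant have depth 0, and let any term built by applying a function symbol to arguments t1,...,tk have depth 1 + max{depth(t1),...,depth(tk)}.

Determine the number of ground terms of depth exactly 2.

Count level by level. With function symbols t/2, the terms of depth ≤ k are the 4 constants together with each function applied to depth-≤(k−1) tuples, so N_k = 4 + N_{k-1}^2.
N_0 = 4
N_1 = 4 + 4^2 = 20
N_2 = 4 + 20^2 = 404
Terms of depth exactly 2: N_2 − N_1 = 404 − 20 = 384.

384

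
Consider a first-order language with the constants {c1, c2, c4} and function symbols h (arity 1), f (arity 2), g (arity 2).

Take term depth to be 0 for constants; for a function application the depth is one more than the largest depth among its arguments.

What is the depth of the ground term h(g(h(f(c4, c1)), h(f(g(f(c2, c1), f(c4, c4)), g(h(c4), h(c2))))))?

depth(f(c4, c1)) = 1 + max(0, 0) = 1
depth(h(f(c4, c1))) = 1 + depth(f(c4, c1)) = 1 + 1 = 2
depth(f(c2, c1)) = 1 + max(0, 0) = 1
depth(f(c4, c4)) = 1 + max(0, 0) = 1
depth(g(f(c2, c1), f(c4, c4))) = 1 + max(1, 1) = 2
depth(h(c4)) = 1 + depth(c4) = 1 + 0 = 1
depth(h(c2)) = 1 + depth(c2) = 1 + 0 = 1
depth(g(h(c4), h(c2))) = 1 + max(1, 1) = 2
depth(f(g(f(c2, c1), f(c4, c4)), g(h(c4), h(c2)))) = 1 + max(2, 2) = 3
depth(h(f(g(f(c2, c1), f(c4, c4)), g(h(c4), h(c2))))) = 1 + depth(f(g(f(c2, c1), f(c4, c4)), g(h(c4), h(c2)))) = 1 + 3 = 4
depth(g(h(f(c4, c1)), h(f(g(f(c2, c1), f(c4, c4)), g(h(c4), h(c2)))))) = 1 + max(2, 4) = 5
depth(h(g(h(f(c4, c1)), h(f(g(f(c2, c1), f(c4, c4)), g(h(c4), h(c2))))))) = 1 + depth(g(h(f(c4, c1)), h(f(g(f(c2, c1), f(c4, c4)), g(h(c4), h(c2)))))) = 1 + 5 = 6

6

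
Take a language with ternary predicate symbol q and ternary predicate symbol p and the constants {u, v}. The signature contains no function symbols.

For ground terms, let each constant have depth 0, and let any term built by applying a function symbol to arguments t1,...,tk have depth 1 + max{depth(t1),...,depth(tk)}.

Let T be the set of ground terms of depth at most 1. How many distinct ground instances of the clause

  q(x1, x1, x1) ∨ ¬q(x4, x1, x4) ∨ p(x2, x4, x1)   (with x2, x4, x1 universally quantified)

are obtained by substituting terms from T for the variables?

Ground terms of depth ≤ 1:
  With no function symbols every ground term is a constant, so there are exactly 2 ground terms at every depth bound.
  N_0 = 2
  N_1 = 2
  Explicitly: u, v.
So there are 2 ground terms available for substitution.
The clause has 3 distinct variables (x2, x4, x1), each appearing in the body. In the free term algebra distinct substitutions yield syntactically distinct ground instances.
Number of ground instances = 2^3 = 8.

8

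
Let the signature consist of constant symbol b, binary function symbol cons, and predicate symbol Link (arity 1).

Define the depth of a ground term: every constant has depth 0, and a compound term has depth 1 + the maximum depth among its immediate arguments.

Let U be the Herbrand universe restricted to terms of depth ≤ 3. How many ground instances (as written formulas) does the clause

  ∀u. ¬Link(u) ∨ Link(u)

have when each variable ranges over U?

Ground terms of depth ≤ 3:
  Count level by level. With function symbols cons/2, the terms of depth ≤ k are the 1 constant together with each function applied to depth-≤(k−1) tuples, so N_k = 1 + N_{k-1}^2.
  N_0 = 1
  N_1 = 1 + 1^2 = 2
  N_2 = 1 + 2^2 = 5
  N_3 = 1 + 5^2 = 26
So there are 26 ground terms available for substitution.
The body mentions the single quantified variable u; since ground terms form a free algebra, no two substitutions collapse to the same formula.
Number of ground instances = 26.

26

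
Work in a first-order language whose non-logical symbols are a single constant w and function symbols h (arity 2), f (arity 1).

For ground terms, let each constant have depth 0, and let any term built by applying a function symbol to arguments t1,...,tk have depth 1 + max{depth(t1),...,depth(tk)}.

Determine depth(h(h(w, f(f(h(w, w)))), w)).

5

depth(h(w, w)) = 1 + max(0, 0) = 1
depth(f(h(w, w))) = 1 + depth(h(w, w)) = 1 + 1 = 2
depth(f(f(h(w, w)))) = 1 + depth(f(h(w, w))) = 1 + 2 = 3
depth(h(w, f(f(h(w, w))))) = 1 + max(0, 3) = 4
depth(h(h(w, f(f(h(w, w)))), w)) = 1 + max(4, 0) = 5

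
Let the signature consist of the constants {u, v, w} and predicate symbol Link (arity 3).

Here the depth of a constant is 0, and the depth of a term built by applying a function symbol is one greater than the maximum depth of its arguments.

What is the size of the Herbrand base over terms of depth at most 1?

First count ground terms of depth ≤ 1.
With no function symbols every ground term is a constant, so there are exactly 3 ground terms at every depth bound.
N_0 = 3
N_1 = 3
So |H| = 3.
For each predicate symbol, the number of ground atoms is |H| raised to its arity; summing:
  Link: 3^3 = 27
Total ground atoms: 27.

27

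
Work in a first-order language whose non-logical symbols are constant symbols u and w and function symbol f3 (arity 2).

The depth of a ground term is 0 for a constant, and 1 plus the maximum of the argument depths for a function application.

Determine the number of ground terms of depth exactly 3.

1408

If N_k denotes the number of depth-≤k ground terms, the 2 constants give N_0 = 2, and each function symbol of arity r contributes N_{k-1}^r new terms at level k: N_k = 2 + N_{k-1}^2.
N_0 = 2
N_1 = 2 + 2^2 = 6
N_2 = 2 + 6^2 = 38
N_3 = 2 + 38^2 = 1446
Terms of depth exactly 3: N_3 − N_2 = 1446 − 38 = 1408.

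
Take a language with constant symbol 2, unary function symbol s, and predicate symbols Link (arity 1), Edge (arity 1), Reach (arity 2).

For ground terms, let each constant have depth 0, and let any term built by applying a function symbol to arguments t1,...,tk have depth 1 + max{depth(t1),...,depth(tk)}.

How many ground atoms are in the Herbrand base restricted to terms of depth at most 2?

15

First count ground terms of depth ≤ 2.
Let N_k count ground terms of depth at most k. Each non-constant term of depth ≤ k is some function symbol applied to depth-≤(k−1) arguments, giving N_k = 1 + N_{k-1}.
N_0 = 1
N_1 = 1 + 1 = 2
N_2 = 1 + 2 = 3
So |H| = 3.
For each predicate symbol, the number of ground atoms is |H| raised to its arity; summing:
  Link: 3;  Edge: 3;  Reach: 3^2 = 9
Total ground atoms: 3 + 3 + 9 = 15.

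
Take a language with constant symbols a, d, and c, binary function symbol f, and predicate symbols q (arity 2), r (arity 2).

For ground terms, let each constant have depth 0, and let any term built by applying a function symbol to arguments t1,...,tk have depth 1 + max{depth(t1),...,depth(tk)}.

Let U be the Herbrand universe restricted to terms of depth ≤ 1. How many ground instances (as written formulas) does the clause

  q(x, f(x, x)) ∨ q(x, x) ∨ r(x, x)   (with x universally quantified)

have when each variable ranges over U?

Ground terms of depth ≤ 1:
  If N_k denotes the number of depth-≤k ground terms, the 3 constants give N_0 = 3, and each function symbol of arity r contributes N_{k-1}^r new terms at level k: N_k = 3 + N_{k-1}^2.
  N_0 = 3
  N_1 = 3 + 3^2 = 12
So there are 12 ground terms available for substitution.
The variable x ranges independently over the available ground terms, and distinct assignments produce distinct instances.
Number of ground instances = 12.

12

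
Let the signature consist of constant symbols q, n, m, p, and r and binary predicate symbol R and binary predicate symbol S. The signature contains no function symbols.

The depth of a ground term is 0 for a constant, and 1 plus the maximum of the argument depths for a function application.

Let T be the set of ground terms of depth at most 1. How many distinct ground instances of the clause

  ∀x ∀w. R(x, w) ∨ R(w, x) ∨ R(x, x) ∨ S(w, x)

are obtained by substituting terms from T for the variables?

25

Ground terms of depth ≤ 1:
  With no function symbols every ground term is a constant, so there are exactly 5 ground terms at every depth bound.
  N_0 = 5
  N_1 = 5
  Explicitly: q, n, m, p, r.
So there are 5 ground terms available for substitution.
Each of x, w ranges independently over the available ground terms, and distinct assignments produce distinct instances.
Number of ground instances = 5^2 = 25.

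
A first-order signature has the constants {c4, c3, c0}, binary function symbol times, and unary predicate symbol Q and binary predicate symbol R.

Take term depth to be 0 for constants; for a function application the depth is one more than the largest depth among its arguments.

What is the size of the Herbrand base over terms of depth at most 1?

First count ground terms of depth ≤ 1.
Count level by level. With function symbols times/2, the terms of depth ≤ k are the 3 constants together with each function applied to depth-≤(k−1) tuples, so N_k = 3 + N_{k-1}^2.
N_0 = 3
N_1 = 3 + 3^2 = 12
Explicitly: c4, c3, c0, times(c4, c4), times(c4, c3), times(c4, c0), times(c3, c4), times(c3, c3), times(c3, c0), times(c0, c4), times(c0, c3), times(c0, c0).
So |H| = 12.
Each predicate of arity r yields |H|^r ground atoms (one per choice of an r-tuple from H):
  Q: 12;  R: 12^2 = 144
Total ground atoms: 12 + 144 = 156.

156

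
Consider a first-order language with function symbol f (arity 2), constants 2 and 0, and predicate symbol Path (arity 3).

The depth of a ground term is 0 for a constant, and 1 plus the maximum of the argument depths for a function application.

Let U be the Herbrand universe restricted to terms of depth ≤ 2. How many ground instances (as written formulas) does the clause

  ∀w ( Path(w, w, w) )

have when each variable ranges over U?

38

Ground terms of depth ≤ 2:
  Let N_k = |{terms of depth ≤ k}|. Then N_0 = 2 and N_k = 2 + N_{k-1}^2 for k ≥ 1 (one summand per function symbol, arity giving the exponent).
  N_0 = 2
  N_1 = 2 + 2^2 = 6
  N_2 = 2 + 6^2 = 38
So there are 38 ground terms available for substitution.
The body mentions the single quantified variable w; since ground terms form a free algebra, no two substitutions collapse to the same formula.
Number of ground instances = 38.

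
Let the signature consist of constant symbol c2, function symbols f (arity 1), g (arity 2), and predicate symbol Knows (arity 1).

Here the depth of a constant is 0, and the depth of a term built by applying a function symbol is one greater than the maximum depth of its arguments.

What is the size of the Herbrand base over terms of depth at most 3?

183

First count ground terms of depth ≤ 3.
Write N_k for the number of ground terms of depth ≤ k. A term of depth ≤ k is either a constant or a function symbol applied to arguments of depth ≤ k−1, so N_k = 1 + N_{k-1} + N_{k-1}^2.
N_0 = 1
N_1 = 1 + 1 + 1^2 = 3
N_2 = 1 + 3 + 3^2 = 13
N_3 = 1 + 13 + 13^2 = 183
So |H| = 183.
A ground atom is a predicate applied to a tuple of terms from H, so the count is the sum over predicates of |H|^arity:
  Knows: 183
Total ground atoms: 183.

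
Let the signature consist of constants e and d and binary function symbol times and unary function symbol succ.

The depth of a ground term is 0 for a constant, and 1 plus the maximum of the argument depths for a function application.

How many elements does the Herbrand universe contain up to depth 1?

8

Let N_k count ground terms of depth at most k. Each non-constant term of depth ≤ k is some function symbol applied to depth-≤(k−1) arguments, giving N_k = 2 + N_{k-1}^2 + N_{k-1}.
N_0 = 2
N_1 = 2 + 2^2 + 2 = 8
Explicitly: e, d, times(e, e), times(e, d), times(d, e), times(d, d), succ(e), succ(d).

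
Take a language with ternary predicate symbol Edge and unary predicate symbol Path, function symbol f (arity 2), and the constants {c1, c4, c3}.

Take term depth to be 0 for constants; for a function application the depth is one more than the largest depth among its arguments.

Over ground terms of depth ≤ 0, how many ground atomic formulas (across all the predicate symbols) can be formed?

30

First count ground terms of depth ≤ 0.
Let N_k count ground terms of depth at most k. Each non-constant term of depth ≤ k is some function symbol applied to depth-≤(k−1) arguments, giving N_k = 3 + N_{k-1}^2.
N_0 = 3
Explicitly: c1, c4, c3.
So |H| = 3.
Ground atoms are formed by filling each argument slot of a predicate with a term from H, so an r-ary predicate gives |H|^r atoms:
  Edge: 3^3 = 27;  Path: 3
Total ground atoms: 27 + 3 = 30.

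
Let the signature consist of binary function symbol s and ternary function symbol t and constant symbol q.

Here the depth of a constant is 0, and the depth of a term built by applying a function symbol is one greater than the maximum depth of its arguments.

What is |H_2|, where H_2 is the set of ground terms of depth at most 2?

Let N_k = |{terms of depth ≤ k}|. Then N_0 = 1 and N_k = 1 + N_{k-1}^2 + N_{k-1}^3 for k ≥ 1 (one summand per function symbol, arity giving the exponent).
N_0 = 1
N_1 = 1 + 1^2 + 1^3 = 3
N_2 = 1 + 3^2 + 3^3 = 37

37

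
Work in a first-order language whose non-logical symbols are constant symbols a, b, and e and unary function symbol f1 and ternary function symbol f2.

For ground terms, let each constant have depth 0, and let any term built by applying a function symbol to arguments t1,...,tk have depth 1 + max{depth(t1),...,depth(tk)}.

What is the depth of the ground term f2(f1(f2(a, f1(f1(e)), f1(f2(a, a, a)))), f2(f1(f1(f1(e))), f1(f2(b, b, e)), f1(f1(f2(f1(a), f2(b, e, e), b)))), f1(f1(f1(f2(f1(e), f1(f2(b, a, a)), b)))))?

depth(f1(e)) = 1 + depth(e) = 1 + 0 = 1
depth(f1(f1(e))) = 1 + depth(f1(e)) = 1 + 1 = 2
depth(f2(a, a, a)) = 1 + max(0, 0, 0) = 1
depth(f1(f2(a, a, a))) = 1 + depth(f2(a, a, a)) = 1 + 1 = 2
depth(f2(a, f1(f1(e)), f1(f2(a, a, a)))) = 1 + max(0, 2, 2) = 3
depth(f1(f2(a, f1(f1(e)), f1(f2(a, a, a))))) = 1 + depth(f2(a, f1(f1(e)), f1(f2(a, a, a)))) = 1 + 3 = 4
depth(f1(f1(f1(e)))) = 1 + depth(f1(f1(e))) = 1 + 2 = 3
depth(f2(b, b, e)) = 1 + max(0, 0, 0) = 1
depth(f1(f2(b, b, e))) = 1 + depth(f2(b, b, e)) = 1 + 1 = 2
depth(f1(a)) = 1 + depth(a) = 1 + 0 = 1
depth(f2(b, e, e)) = 1 + max(0, 0, 0) = 1
depth(f2(f1(a), f2(b, e, e), b)) = 1 + max(1, 1, 0) = 2
depth(f1(f2(f1(a), f2(b, e, e), b))) = 1 + depth(f2(f1(a), f2(b, e, e), b)) = 1 + 2 = 3
depth(f1(f1(f2(f1(a), f2(b, e, e), b)))) = 1 + depth(f1(f2(f1(a), f2(b, e, e), b))) = 1 + 3 = 4
depth(f2(f1(f1(f1(e))), f1(f2(b, b, e)), f1(f1(f2(f1(a), f2(b, e, e), b))))) = 1 + max(3, 2, 4) = 5
depth(f2(b, a, a)) = 1 + max(0, 0, 0) = 1
depth(f1(f2(b, a, a))) = 1 + depth(f2(b, a, a)) = 1 + 1 = 2
depth(f2(f1(e), f1(f2(b, a, a)), b)) = 1 + max(1, 2, 0) = 3
depth(f1(f2(f1(e), f1(f2(b, a, a)), b))) = 1 + depth(f2(f1(e), f1(f2(b, a, a)), b)) = 1 + 3 = 4
depth(f1(f1(f2(f1(e), f1(f2(b, a, a)), b)))) = 1 + depth(f1(f2(f1(e), f1(f2(b, a, a)), b))) = 1 + 4 = 5
depth(f1(f1(f1(f2(f1(e), f1(f2(b, a, a)), b))))) = 1 + depth(f1(f1(f2(f1(e), f1(f2(b, a, a)), b)))) = 1 + 5 = 6
depth(f2(f1(f2(a, f1(f1(e)), f1(f2(a, a, a)))), f2(f1(f1(f1(e))), f1(f2(b, b, e)), f1(f1(f2(f1(a), f2(b, e, e), b)))), f1(f1(f1(f2(f1(e), f1(f2(b, a, a)), b)))))) = 1 + max(4, 5, 6) = 7

7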